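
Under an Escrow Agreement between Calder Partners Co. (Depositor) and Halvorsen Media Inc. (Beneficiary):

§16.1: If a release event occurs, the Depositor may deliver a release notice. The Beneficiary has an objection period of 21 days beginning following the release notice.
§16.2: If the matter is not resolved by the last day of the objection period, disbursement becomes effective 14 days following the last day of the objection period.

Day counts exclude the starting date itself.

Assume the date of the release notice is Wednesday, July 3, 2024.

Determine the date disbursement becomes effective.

August 7, 2024

The last day of the objection period: 21 calendar days after July 3, 2024 is July 24, 2024.
Adding 14 calendar days to July 24, 2024 gives August 7, 2024, which is the date disbursement becomes effective.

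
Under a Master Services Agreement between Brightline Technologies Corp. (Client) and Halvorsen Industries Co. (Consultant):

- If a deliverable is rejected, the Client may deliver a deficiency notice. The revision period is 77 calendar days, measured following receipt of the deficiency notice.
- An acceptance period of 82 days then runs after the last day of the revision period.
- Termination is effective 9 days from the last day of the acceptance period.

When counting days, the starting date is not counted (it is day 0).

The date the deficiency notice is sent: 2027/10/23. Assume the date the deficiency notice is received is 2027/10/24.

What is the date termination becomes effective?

Adding 77 calendar days to 2027/10/24 gives 2028/01/09, which is the last day of the revision period.
The last day of the acceptance period: 82 calendar days after 2028/01/09 is 2028/03/31.
The date termination becomes effective: 2028/03/31 + 9 days = 2028/04/09.

2028/04/09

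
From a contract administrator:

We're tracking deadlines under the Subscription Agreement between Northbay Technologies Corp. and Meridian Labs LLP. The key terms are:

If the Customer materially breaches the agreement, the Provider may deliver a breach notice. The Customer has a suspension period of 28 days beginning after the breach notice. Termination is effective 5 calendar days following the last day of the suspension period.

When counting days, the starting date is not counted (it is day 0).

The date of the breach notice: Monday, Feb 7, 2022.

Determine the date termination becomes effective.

The last day of the suspension period: 28 calendar days after Feb 7, 2022 is Mar 7, 2022.
The date termination becomes effective: Mar 7, 2022 + 5 days = Mar 12, 2022.

Mar 12, 2022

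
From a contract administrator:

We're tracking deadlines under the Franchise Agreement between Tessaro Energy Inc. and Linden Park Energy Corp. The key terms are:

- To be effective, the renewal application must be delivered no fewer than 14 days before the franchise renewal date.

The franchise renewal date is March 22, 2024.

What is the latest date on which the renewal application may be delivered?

March 8, 2024

Counting back 14 calendar days from March 22, 2024 gives March 8, 2024.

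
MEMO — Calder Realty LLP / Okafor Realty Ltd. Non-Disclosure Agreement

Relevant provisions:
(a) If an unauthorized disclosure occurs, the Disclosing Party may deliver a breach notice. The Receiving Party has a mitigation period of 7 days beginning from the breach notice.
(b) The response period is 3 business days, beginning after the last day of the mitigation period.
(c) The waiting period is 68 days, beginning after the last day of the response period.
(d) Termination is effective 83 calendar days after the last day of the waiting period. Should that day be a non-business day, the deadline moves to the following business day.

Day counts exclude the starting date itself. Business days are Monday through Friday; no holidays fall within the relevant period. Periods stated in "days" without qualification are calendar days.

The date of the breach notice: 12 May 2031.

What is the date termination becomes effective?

Adding 7 calendar days to 12 May 2031 gives 19 May 2031, which is the last day of the mitigation period.
The last day of the response period: counting 3 business days from Monday, 19 May 2031 (May 20, May 21, May 22, skipping weekends) reaches Thursday, 22 May 2031.
Adding 68 calendar days to 22 May 2031 gives 29 July 2031, which is the last day of the waiting period.
The date termination becomes effective: 29 July 2031 + 83 days = 20 October 2031. 20 October 2031 is a Monday, so no roll-forward applies.

20 October 2031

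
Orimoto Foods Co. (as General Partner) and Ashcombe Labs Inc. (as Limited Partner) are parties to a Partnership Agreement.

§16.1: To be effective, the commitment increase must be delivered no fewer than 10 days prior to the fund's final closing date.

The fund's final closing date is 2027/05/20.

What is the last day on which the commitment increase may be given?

2027/05/10

2027/05/20 minus 10 days is 2027/05/10.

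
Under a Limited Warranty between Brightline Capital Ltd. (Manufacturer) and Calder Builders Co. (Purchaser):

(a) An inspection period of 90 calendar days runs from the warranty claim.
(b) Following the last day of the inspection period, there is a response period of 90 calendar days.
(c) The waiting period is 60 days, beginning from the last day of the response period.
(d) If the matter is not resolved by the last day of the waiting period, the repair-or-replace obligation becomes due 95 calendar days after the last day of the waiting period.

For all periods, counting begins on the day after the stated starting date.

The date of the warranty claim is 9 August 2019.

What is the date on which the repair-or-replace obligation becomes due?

9 July 2020

Adding 90 calendar days to 9 August 2019 gives 7 November 2019, which is the last day of the inspection period.
Adding 90 calendar days to 7 November 2019 gives 5 February 2020, which is the last day of the response period.
The last day of the waiting period: 5 February 2020 + 60 days = 5 April 2020.
Adding 95 calendar days to 5 April 2020 gives 9 July 2020, which is the date on which the repair-or-replace obligation becomes due.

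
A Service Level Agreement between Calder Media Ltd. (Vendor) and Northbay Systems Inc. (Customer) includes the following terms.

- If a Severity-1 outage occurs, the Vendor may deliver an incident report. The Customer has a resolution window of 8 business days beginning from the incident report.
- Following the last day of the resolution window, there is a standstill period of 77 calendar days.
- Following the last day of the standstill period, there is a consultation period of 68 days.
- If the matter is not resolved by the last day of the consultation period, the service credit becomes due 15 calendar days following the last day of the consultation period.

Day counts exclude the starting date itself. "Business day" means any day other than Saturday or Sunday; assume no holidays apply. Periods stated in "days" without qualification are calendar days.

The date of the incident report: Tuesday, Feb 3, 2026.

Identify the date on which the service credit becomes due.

From Tuesday, Feb 3, 2026, 8 business days (Feb 4, Feb 5, Feb 6, Feb 9, Feb 10, Feb 11, Feb 12, Feb 13, skipping weekends) brings us to Friday, Feb 13, 2026, which is the last day of the resolution window.
Adding 77 calendar days to Feb 13, 2026 gives May 1, 2026, which is the last day of the standstill period.
The last day of the consultation period: May 1, 2026 + 68 days = Jul 8, 2026.
The date on which the service credit becomes due: 15 calendar days after Jul 8, 2026 is Jul 23, 2026.

Jul 23, 2026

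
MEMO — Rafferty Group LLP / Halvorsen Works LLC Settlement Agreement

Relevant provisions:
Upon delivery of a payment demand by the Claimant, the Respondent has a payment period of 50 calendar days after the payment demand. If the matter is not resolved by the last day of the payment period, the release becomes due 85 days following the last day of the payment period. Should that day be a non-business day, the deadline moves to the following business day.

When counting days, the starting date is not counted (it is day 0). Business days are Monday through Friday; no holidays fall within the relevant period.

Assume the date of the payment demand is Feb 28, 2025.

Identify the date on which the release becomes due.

The last day of the payment period: Feb 28, 2025 + 50 days = Apr 19, 2025.
The date on which the release becomes due: 85 calendar days after Apr 19, 2025 is Jul 13, 2025. That falls on a Sunday, so it rolls to the next business day, Monday, Jul 14, 2025.

Jul 14, 2025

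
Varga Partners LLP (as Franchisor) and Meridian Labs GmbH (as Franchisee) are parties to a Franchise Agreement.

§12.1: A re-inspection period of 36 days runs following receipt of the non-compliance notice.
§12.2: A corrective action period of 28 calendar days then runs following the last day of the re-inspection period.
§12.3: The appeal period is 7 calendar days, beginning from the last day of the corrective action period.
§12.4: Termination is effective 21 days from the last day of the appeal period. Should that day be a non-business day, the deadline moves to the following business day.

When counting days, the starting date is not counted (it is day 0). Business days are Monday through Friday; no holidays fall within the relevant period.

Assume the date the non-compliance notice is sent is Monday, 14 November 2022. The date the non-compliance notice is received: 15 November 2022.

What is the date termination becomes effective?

Adding 36 calendar days to 15 November 2022 gives 21 December 2022, which is the last day of the re-inspection period.
Adding 28 calendar days to 21 December 2022 gives 18 January 2023, which is the last day of the corrective action period.
The last day of the appeal period: 7 calendar days after 18 January 2023 is 25 January 2023.
Adding 21 calendar days to 25 January 2023 gives 15 February 2023, which is the date termination becomes effective. 15 February 2023 is a Wednesday, so no roll-forward applies.

15 February 2023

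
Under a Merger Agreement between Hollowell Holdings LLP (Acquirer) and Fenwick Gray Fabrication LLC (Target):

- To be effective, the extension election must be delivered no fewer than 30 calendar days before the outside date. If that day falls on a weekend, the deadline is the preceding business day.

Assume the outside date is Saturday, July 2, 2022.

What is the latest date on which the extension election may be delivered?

Counting back 30 calendar days from July 2, 2022 gives June 2, 2022. That is a Thursday, so no adjustment is needed.

June 2, 2022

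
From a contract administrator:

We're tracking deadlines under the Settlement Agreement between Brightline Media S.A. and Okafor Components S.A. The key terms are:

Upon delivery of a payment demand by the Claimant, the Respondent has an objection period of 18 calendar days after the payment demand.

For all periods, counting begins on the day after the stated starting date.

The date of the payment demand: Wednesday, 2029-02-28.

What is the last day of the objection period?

2029-03-18

The last day of the objection period: 18 calendar days after 2029-02-28 is 2029-03-18.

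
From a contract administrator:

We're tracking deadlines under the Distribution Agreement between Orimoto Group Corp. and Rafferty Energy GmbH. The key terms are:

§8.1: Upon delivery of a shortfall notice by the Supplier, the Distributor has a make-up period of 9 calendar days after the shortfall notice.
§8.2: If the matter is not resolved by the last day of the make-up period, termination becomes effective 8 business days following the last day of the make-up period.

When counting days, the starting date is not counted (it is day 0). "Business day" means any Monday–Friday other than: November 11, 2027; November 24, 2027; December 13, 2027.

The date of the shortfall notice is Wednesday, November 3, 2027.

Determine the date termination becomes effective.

Adding 9 calendar days to November 3, 2027 gives November 12, 2027, which is the last day of the make-up period.
From Friday, November 12, 2027, 8 business days (Nov 15, Nov 16, Nov 17, Nov 18, Nov 19, Nov 22, Nov 23, Nov 25, skipping weekends and the listed holiday on Nov 24) brings us to Thursday, November 25, 2027, which is the date termination becomes effective.

November 25, 2027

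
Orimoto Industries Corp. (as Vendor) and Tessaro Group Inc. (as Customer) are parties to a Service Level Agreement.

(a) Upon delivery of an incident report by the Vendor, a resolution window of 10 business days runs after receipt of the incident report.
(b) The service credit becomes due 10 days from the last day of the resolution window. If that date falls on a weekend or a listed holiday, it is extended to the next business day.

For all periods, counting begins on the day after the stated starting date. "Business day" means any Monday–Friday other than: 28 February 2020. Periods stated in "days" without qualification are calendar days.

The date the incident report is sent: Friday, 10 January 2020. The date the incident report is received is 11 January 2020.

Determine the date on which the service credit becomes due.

3 February 2020

The last day of the resolution window: 10 business days after Saturday, 11 January 2020, skipping weekends — Jan 13, Jan 14, Jan 15, Jan 16, Jan 17, Jan 20, Jan 21, Jan 22, Jan 23, Jan 24 — lands on Friday, 24 January 2020.
The date on which the service credit becomes due: 24 January 2020 + 10 days = 3 February 2020. 3 February 2020 is a Monday and is not a listed holiday, so no roll-forward applies.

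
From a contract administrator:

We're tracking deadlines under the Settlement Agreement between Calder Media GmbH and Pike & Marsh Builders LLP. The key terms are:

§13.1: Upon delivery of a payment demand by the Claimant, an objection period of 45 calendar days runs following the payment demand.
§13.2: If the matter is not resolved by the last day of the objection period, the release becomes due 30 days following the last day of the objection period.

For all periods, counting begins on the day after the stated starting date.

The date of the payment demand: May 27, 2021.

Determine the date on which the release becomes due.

August 10, 2021

The last day of the objection period: May 27, 2021 + 45 days = July 11, 2021.
The date on which the release becomes due: July 11, 2021 + 30 days = August 10, 2021.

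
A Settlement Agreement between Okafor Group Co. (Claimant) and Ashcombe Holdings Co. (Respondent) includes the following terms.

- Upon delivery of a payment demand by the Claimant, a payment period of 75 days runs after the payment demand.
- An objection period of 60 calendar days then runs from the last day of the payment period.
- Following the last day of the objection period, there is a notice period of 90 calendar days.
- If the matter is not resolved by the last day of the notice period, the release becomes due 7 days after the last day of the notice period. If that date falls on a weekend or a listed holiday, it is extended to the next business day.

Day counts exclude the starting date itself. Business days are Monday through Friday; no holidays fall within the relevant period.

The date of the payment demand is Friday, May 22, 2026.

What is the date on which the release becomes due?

Jan 11, 2027

Adding 75 calendar days to May 22, 2026 gives Aug 5, 2026, which is the last day of the payment period.
The last day of the objection period: 60 calendar days after Aug 5, 2026 is Oct 4, 2026.
Adding 90 calendar days to Oct 4, 2026 gives Jan 2, 2027, which is the last day of the notice period.
Adding 7 calendar days to Jan 2, 2027 gives Jan 9, 2027, which is the date on which the release becomes due. That falls on a Saturday, so it rolls to the next business day, Monday, Jan 11, 2027.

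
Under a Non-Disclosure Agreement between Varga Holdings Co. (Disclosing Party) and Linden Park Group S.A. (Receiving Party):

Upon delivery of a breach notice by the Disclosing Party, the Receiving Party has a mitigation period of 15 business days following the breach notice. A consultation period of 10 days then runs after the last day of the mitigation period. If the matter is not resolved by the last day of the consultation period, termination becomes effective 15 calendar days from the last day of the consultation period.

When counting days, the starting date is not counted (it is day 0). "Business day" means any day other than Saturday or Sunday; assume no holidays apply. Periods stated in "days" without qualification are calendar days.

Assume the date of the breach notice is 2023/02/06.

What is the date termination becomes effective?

2023/03/24

The last day of the mitigation period: counting 15 business days from Monday, 2023/02/06 (Feb 7, Feb 8, Feb 9, Feb 10, …, Feb 23, Feb 24, Feb 27, skipping weekends) reaches Monday, 2023/02/27.
Adding 10 calendar days to 2023/02/27 gives 2023/03/09, which is the last day of the consultation period.
The date termination becomes effective: 15 calendar days after 2023/03/09 is 2023/03/24.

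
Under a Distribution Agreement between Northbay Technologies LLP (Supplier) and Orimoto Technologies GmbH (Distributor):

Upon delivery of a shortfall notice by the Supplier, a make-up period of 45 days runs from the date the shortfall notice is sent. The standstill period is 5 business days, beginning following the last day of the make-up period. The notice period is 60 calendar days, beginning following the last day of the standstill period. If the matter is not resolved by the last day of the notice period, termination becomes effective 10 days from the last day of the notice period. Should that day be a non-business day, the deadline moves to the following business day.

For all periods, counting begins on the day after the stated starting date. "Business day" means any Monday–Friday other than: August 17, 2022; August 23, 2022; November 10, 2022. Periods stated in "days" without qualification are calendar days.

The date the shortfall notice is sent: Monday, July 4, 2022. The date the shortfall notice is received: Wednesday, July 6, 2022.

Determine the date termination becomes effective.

November 4, 2022

Adding 45 calendar days to July 4, 2022 gives August 18, 2022, which is the last day of the make-up period.
The last day of the standstill period: 5 business days after Thursday, August 18, 2022, skipping weekends and the listed holiday on Aug 23 — Aug 19, Aug 22, Aug 24, Aug 25, Aug 26 — lands on Friday, August 26, 2022.
Adding 60 calendar days to August 26, 2022 gives October 25, 2022, which is the last day of the notice period.
Adding 10 calendar days to October 25, 2022 gives November 4, 2022, which is the date termination becomes effective. November 4, 2022 is a Friday and is not a listed holiday, so no roll-forward applies.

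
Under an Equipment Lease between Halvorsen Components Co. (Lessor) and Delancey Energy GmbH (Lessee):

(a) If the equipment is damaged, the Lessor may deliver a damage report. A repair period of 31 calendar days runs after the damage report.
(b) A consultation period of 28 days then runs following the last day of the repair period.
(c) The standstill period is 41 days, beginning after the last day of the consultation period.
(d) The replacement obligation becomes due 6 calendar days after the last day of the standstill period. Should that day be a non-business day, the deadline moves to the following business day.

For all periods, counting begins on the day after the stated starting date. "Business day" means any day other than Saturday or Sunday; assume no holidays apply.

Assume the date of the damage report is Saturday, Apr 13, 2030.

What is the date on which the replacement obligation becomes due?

Jul 29, 2030

Adding 31 calendar days to Apr 13, 2030 gives May 14, 2030, which is the last day of the repair period.
The last day of the consultation period: May 14, 2030 + 28 days = Jun 11, 2030.
Adding 41 calendar days to Jun 11, 2030 gives Jul 22, 2030, which is the last day of the standstill period.
Adding 6 calendar days to Jul 22, 2030 gives Jul 28, 2030, which is the date on which the replacement obligation becomes due. That falls on a Sunday, so it rolls to the next business day, Monday, Jul 29, 2030.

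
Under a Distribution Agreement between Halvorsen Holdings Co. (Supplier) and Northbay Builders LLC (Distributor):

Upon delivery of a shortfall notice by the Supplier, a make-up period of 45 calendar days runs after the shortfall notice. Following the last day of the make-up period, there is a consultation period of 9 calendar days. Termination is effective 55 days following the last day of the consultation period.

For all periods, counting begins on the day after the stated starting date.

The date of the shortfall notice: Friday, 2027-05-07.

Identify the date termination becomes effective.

2027-08-24

The last day of the make-up period: 45 calendar days after 2027-05-07 is 2027-06-21.
Adding 9 calendar days to 2027-06-21 gives 2027-06-30, which is the last day of the consultation period.
Adding 55 calendar days to 2027-06-30 gives 2027-08-24, which is the date termination becomes effective.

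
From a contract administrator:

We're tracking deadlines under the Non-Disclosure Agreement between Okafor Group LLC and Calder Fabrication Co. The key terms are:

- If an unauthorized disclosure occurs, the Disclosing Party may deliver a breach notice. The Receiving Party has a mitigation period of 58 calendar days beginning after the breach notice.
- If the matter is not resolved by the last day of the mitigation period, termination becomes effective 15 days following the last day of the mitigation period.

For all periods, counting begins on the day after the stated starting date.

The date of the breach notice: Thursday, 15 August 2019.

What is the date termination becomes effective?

The last day of the mitigation period: 58 calendar days after 15 August 2019 is 12 October 2019.
The date termination becomes effective: 12 October 2019 + 15 days = 27 October 2019.

27 October 2019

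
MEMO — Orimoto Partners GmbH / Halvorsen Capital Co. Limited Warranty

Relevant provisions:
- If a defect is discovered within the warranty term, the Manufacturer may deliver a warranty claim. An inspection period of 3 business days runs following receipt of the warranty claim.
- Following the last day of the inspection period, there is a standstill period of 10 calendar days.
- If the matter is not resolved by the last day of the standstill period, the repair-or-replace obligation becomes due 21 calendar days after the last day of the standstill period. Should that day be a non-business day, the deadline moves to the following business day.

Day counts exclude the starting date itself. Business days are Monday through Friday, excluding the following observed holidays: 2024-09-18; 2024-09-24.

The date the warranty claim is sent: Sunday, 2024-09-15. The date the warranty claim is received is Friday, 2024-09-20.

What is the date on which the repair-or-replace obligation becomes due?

2024-10-28

The last day of the inspection period: 3 business days after Friday, 2024-09-20, skipping weekends and the listed holiday on Sep 24 — Sep 23, Sep 25, Sep 26 — lands on Thursday, 2024-09-26.
The last day of the standstill period: 10 calendar days after 2024-09-26 is 2024-10-06.
Adding 21 calendar days to 2024-10-06 gives 2024-10-27, which is the date on which the repair-or-replace obligation becomes due. That falls on a Sunday, so it rolls to the next business day, Monday, 2024-10-28.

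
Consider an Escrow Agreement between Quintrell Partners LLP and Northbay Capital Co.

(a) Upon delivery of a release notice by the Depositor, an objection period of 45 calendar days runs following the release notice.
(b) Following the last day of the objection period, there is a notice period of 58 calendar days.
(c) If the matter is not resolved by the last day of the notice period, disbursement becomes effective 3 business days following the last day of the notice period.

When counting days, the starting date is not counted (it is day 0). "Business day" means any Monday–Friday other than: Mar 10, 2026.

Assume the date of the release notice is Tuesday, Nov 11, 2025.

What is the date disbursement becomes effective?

The last day of the objection period: Nov 11, 2025 + 45 days = Dec 26, 2025.
The last day of the notice period: 58 calendar days after Dec 26, 2025 is Feb 22, 2026.
The date disbursement becomes effective: counting 3 business days from Sunday, Feb 22, 2026 (Feb 23, Feb 24, Feb 25, skipping weekends) reaches Wednesday, Feb 25, 2026.

Feb 25, 2026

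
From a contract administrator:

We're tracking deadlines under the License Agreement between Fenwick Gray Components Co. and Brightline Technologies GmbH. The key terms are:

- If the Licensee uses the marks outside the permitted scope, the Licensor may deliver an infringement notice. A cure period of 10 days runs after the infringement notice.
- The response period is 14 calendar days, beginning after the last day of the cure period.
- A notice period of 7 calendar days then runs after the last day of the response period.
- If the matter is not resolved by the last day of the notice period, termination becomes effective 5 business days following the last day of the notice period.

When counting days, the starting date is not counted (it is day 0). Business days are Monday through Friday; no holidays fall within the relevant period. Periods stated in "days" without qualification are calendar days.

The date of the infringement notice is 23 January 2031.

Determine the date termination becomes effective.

28 February 2031

The last day of the cure period: 23 January 2031 + 10 days = 2 February 2031.
Adding 14 calendar days to 2 February 2031 gives 16 February 2031, which is the last day of the response period.
The last day of the notice period: 16 February 2031 + 7 days = 23 February 2031.
The date termination becomes effective: 5 business days after Sunday, 23 February 2031, skipping weekends — Feb 24, Feb 25, Feb 26, Feb 27, Feb 28 — lands on Friday, 28 February 2031.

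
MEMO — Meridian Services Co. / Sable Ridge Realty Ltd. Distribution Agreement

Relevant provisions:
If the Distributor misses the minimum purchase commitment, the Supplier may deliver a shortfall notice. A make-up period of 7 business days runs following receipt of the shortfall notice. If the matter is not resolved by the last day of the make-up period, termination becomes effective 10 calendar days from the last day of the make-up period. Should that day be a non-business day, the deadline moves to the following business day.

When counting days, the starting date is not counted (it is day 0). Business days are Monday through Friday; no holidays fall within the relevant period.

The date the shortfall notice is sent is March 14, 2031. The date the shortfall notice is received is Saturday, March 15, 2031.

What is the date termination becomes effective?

The last day of the make-up period: 7 business days after Saturday, March 15, 2031, skipping weekends — Mar 17, Mar 18, Mar 19, Mar 20, Mar 21, Mar 24, Mar 25 — lands on Tuesday, March 25, 2031.
Adding 10 calendar days to March 25, 2031 gives April 4, 2031, which is the date termination becomes effective. April 4, 2031 is a Friday, so no roll-forward applies.

April 4, 2031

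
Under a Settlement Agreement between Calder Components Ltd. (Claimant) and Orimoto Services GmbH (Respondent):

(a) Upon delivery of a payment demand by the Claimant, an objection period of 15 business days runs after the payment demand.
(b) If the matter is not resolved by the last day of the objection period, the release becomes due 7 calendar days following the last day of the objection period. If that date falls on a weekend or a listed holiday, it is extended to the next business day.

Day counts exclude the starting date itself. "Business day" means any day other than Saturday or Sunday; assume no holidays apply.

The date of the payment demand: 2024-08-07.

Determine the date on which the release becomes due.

The last day of the objection period: 15 business days after Wednesday, 2024-08-07, skipping weekends — Aug 8, Aug 9, Aug 12, Aug 13, …, Aug 26, Aug 27, Aug 28 — lands on Wednesday, 2024-08-28.
Adding 7 calendar days to 2024-08-28 gives 2024-09-04, which is the date on which the release becomes due. 2024-09-04 is a Wednesday, so no roll-forward applies.

2024-09-04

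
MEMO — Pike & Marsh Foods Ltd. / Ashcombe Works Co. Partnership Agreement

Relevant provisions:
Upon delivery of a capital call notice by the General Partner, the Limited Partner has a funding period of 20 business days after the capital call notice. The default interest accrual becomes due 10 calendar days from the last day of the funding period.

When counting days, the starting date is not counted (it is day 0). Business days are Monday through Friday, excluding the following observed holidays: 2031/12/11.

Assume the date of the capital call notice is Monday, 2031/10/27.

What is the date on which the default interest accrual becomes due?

The last day of the funding period: 20 business days after Monday, 2031/10/27, skipping weekends — Oct 28, Oct 29, Oct 30, Oct 31, …, Nov 20, Nov 21, Nov 24 — lands on Monday, 2031/11/24.
Adding 10 calendar days to 2031/11/24 gives 2031/12/04, which is the date on which the default interest accrual becomes due.

2031/12/04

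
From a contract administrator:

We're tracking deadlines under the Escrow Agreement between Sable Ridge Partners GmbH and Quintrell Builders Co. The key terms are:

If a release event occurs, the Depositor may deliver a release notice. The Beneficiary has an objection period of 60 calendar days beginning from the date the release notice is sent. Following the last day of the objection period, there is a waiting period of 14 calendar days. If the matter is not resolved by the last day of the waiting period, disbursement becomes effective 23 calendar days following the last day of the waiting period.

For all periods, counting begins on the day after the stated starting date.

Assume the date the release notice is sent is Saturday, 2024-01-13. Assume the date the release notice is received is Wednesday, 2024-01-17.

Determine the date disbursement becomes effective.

The last day of the objection period: 2024-01-13 + 60 days = 2024-03-13.
Adding 14 calendar days to 2024-03-13 gives 2024-03-27, which is the last day of the waiting period.
The date disbursement becomes effective: 23 calendar days after 2024-03-27 is 2024-04-19.

2024-04-19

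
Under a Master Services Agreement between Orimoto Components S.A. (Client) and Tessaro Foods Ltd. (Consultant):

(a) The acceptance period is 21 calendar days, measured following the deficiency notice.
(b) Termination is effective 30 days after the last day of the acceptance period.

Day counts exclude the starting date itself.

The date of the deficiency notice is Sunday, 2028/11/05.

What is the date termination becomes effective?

2028/12/26

The last day of the acceptance period: 21 calendar days after 2028/11/05 is 2028/11/26.
Adding 30 calendar days to 2028/11/26 gives 2028/12/26, which is the date termination becomes effective.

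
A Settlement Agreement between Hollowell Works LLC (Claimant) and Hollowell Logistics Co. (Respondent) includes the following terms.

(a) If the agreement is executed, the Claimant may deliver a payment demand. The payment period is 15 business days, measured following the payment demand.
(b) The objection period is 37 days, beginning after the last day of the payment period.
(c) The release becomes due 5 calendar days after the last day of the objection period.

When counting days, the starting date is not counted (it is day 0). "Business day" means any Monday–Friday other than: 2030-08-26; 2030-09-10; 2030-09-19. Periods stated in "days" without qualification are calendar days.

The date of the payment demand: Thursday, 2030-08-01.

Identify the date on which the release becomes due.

2030-10-03

The last day of the payment period: 15 business days after Thursday, 2030-08-01, skipping weekends — Aug 2, Aug 5, Aug 6, Aug 7, …, Aug 20, Aug 21, Aug 22 — lands on Thursday, 2030-08-22.
The last day of the objection period: 37 calendar days after 2030-08-22 is 2030-09-28.
The date on which the release becomes due: 2030-09-28 + 5 days = 2030-10-03.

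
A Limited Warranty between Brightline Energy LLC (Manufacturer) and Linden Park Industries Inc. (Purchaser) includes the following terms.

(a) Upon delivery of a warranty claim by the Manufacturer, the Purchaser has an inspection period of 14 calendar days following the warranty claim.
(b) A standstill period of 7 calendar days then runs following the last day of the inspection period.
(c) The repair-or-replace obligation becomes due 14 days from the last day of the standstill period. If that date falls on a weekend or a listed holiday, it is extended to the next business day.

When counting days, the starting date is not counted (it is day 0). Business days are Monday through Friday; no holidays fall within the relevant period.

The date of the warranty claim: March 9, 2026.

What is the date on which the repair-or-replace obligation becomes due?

April 13, 2026

The last day of the inspection period: March 9, 2026 + 14 days = March 23, 2026.
The last day of the standstill period: 7 calendar days after March 23, 2026 is March 30, 2026.
The date on which the repair-or-replace obligation becomes due: 14 calendar days after March 30, 2026 is April 13, 2026. April 13, 2026 is a Monday, so no roll-forward applies.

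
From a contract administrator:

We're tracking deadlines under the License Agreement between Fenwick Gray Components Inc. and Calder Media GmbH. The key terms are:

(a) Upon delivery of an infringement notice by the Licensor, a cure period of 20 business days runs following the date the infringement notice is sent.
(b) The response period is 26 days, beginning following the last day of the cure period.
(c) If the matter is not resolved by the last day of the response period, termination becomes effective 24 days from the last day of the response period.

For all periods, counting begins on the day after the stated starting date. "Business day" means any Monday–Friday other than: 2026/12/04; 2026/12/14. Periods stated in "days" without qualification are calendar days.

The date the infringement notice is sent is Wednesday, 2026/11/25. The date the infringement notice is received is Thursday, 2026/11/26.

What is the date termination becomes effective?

2027/02/13

From Wednesday, 2026/11/25, 20 business days (Nov 26, Nov 27, Nov 30, Dec 1, …, Dec 23, Dec 24, Dec 25, skipping weekends and the listed holidays on Dec 4, Dec 14) brings us to Friday, 2026/12/25, which is the last day of the cure period.
Adding 26 calendar days to 2026/12/25 gives 2027/01/20, which is the last day of the response period.
The date termination becomes effective: 2027/01/20 + 24 days = 2027/02/13.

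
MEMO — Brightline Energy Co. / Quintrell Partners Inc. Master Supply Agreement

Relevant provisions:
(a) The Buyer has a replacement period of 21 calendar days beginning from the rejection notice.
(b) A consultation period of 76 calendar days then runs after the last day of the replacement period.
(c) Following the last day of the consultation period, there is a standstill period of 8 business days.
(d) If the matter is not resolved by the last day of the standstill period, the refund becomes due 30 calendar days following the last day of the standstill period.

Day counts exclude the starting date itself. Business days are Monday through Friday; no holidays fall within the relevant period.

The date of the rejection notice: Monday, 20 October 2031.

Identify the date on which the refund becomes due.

5 March 2032

The last day of the replacement period: 21 calendar days after 20 October 2031 is 10 November 2031.
Adding 76 calendar days to 10 November 2031 gives 25 January 2032, which is the last day of the consultation period.
The last day of the standstill period: counting 8 business days from Sunday, 25 January 2032 (Jan 26, Jan 27, Jan 28, Jan 29, Jan 30, Feb 2, Feb 3, Feb 4, skipping weekends) reaches Wednesday, 4 February 2032.
The date on which the refund becomes due: 4 February 2032 + 30 days = 5 March 2032.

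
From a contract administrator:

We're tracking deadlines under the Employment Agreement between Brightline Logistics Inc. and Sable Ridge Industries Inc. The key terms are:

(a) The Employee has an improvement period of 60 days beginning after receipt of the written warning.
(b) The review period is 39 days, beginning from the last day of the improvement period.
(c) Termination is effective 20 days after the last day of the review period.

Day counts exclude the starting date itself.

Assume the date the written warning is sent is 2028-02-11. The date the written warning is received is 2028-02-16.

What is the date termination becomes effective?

The last day of the improvement period: 60 calendar days after 2028-02-16 is 2028-04-16.
The last day of the review period: 39 calendar days after 2028-04-16 is 2028-05-25.
Adding 20 calendar days to 2028-05-25 gives 2028-06-14, which is the date termination becomes effective.

2028-06-14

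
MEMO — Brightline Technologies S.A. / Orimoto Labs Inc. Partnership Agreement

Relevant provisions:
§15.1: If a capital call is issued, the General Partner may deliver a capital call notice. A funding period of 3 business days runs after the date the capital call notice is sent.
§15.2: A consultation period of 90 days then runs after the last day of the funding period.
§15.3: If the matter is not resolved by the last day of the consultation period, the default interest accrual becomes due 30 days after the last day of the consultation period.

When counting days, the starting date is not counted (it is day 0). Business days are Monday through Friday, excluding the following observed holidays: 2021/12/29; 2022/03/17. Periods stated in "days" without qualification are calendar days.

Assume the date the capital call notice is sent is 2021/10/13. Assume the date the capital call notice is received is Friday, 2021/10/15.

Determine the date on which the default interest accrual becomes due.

2022/02/15

The last day of the funding period: counting 3 business days from Wednesday, 2021/10/13 (Oct 14, Oct 15, Oct 18, skipping weekends) reaches Monday, 2021/10/18.
The last day of the consultation period: 90 calendar days after 2021/10/18 is 2022/01/16.
The date on which the default interest accrual becomes due: 2022/01/16 + 30 days = 2022/02/15.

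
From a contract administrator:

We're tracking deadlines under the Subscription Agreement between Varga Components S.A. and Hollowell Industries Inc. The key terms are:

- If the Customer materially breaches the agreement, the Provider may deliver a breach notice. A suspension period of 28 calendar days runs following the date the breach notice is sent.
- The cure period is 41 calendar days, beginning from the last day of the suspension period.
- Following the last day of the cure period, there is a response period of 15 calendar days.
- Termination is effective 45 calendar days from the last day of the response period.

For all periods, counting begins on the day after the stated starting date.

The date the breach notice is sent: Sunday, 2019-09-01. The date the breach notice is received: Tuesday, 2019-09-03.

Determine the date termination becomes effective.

2020-01-08

Adding 28 calendar days to 2019-09-01 gives 2019-09-29, which is the last day of the suspension period.
Adding 41 calendar days to 2019-09-29 gives 2019-11-09, which is the last day of the cure period.
Adding 15 calendar days to 2019-11-09 gives 2019-11-24, which is the last day of the response period.
Adding 45 calendar days to 2019-11-24 gives 2020-01-08, which is the date termination becomes effective.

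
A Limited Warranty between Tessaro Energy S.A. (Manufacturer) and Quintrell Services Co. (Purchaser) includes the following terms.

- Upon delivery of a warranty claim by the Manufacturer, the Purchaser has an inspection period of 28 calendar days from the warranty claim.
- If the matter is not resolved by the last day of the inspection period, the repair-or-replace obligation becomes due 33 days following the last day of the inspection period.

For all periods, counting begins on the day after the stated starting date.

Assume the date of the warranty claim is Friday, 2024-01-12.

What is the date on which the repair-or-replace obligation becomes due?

2024-03-13

The last day of the inspection period: 28 calendar days after 2024-01-12 is 2024-02-09.
The date on which the repair-or-replace obligation becomes due: 2024-02-09 + 33 days = 2024-03-13.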